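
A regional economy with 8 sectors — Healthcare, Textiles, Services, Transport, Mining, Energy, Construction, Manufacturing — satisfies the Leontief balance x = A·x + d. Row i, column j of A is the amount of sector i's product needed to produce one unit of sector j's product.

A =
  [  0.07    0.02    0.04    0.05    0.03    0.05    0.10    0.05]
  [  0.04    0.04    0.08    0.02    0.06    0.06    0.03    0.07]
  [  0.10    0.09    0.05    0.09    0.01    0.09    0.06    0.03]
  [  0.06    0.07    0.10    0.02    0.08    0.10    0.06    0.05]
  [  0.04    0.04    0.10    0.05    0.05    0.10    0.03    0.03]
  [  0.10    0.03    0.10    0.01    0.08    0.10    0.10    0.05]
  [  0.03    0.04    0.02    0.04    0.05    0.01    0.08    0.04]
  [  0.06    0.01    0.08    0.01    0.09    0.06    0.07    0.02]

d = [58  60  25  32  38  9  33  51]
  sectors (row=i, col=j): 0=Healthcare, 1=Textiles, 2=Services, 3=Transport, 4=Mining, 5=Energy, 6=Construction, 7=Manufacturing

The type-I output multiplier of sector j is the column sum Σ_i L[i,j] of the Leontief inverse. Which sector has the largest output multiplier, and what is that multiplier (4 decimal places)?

Form M = I − A:
  [  0.93   -0.02   -0.04   -0.05   -0.03   -0.05   -0.10   -0.05]
  [ -0.04    0.96   -0.08   -0.02   -0.06   -0.06   -0.03   -0.07]
  [ -0.10   -0.09    0.95   -0.09   -0.01   -0.09   -0.06   -0.03]
  [ -0.06   -0.07   -0.10    0.98   -0.08   -0.10   -0.06   -0.05]
  [ -0.04   -0.04   -0.10   -0.05    0.95   -0.10   -0.03   -0.03]
  [ -0.10   -0.03   -0.10   -0.01   -0.08    0.90   -0.10   -0.05]
  [ -0.03   -0.04   -0.02   -0.04   -0.05   -0.01    0.92   -0.04]
  [ -0.06   -0.01   -0.08   -0.01   -0.09   -0.06   -0.07    0.98]
Leontief inverse L = M⁻¹:
  [  1.1154    0.0502    0.0869    0.0775    0.0697    0.0974    0.1526    0.0804]
  [  0.0889    1.0715    0.1316    0.0490    0.0992    0.1135    0.0795    0.0997]
  [  0.1618    0.1305    1.1153    0.1241    0.0623    0.1562    0.1273    0.0731]
  [  0.1254    0.1127    0.1686    1.0592    0.1318    0.1712    0.1273    0.0916]
  [  0.0973    0.0779    0.1589    0.0828    1.0937    0.1625    0.0872    0.0650]
  [  0.1676    0.0733    0.1673    0.0522    0.1325    1.1707    0.1735    0.0924]
  [  0.0610    0.0628    0.0562    0.0603    0.0800    0.0454    1.1155    0.0627]
  [  0.1072    0.0419    0.1283    0.0413    0.1260    0.1115    0.1201    1.0494]
Total output x = L · d:
  x_0 = 1.1154·58 + 0.0502·60 + 0.0869·25 + 0.0775·32 + 0.0697·38 + 0.0974·9 + 0.1526·33 + 0.0804·51 = 85.0171
  x_1 = 0.0889·58 + 1.0715·60 + 0.1316·25 + 0.0490·32 + 0.0992·38 + 0.1135·9 + 0.0795·33 + 0.0997·51 = 86.7949
  x_2 = 0.1618·58 + 0.1305·60 + 1.1153·25 + 0.1241·32 + 0.0623·38 + 0.1562·9 + 0.1273·33 + 0.0731·51 = 60.7755
  x_3 = 0.1254·58 + 0.1127·60 + 0.1686·25 + 1.0592·32 + 0.1318·38 + 0.1712·9 + 0.1273·33 + 0.0916·51 = 67.5693
  x_4 = 0.0973·58 + 0.0779·60 + 0.1589·25 + 0.0828·32 + 1.0937·38 + 0.1625·9 + 0.0872·33 + 0.0650·51 = 66.1539
  x_5 = 0.1676·58 + 0.0733·60 + 0.1673·25 + 0.0522·32 + 0.1325·38 + 1.1707·9 + 0.1735·33 + 0.0924·51 = 45.9864
  x_6 = 0.0610·58 + 0.0628·60 + 0.0562·25 + 0.0603·32 + 0.0800·38 + 0.0454·9 + 1.1155·33 + 0.0627·51 = 54.0974
  x_7 = 0.1072·58 + 0.0419·60 + 0.1283·25 + 0.0413·32 + 0.1260·38 + 0.1115·9 + 0.1201·33 + 1.0494·51 = 76.5373
Output multipliers (column sums of L):
  Healthcare: 1.9246
  Textiles: 1.6209
  Services: 2.0131
  Transport: 1.5463
  Mining: 1.7953
  Energy: 2.0283
  Construction: 1.9830
  Manufacturing: 1.6143

Energy (2.0283)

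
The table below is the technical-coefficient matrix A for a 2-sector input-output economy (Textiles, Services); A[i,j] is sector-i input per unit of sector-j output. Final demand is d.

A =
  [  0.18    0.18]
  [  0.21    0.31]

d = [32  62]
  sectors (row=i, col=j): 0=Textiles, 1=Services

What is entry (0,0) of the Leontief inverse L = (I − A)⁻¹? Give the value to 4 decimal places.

L[0,0] = 1.3068

Form M = I − A:
  [  0.82   -0.18]
  [ -0.21    0.69]
Leontief inverse L = M⁻¹:
  [  1.3068    0.3409]
  [  0.3977    1.5530]
Total output x = L · d:
  x_0 = 1.3068·32 + 0.3409·62 = 62.9545
  x_1 = 0.3977·32 + 1.5530·62 = 109.0152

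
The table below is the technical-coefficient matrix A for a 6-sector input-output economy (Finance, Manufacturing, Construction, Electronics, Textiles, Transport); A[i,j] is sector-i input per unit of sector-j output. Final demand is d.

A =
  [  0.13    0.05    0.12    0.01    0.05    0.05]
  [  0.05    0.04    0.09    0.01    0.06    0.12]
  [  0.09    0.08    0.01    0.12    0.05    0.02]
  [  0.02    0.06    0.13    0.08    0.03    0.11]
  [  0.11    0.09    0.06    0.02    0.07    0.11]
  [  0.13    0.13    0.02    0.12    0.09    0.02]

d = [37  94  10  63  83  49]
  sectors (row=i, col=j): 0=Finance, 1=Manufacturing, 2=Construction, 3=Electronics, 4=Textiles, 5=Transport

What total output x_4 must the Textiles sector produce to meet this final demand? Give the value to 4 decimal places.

Form M = I − A:
  [  0.87   -0.05   -0.12   -0.01   -0.05   -0.05]
  [ -0.05    0.96   -0.09   -0.01   -0.06   -0.12]
  [ -0.09   -0.08    0.99   -0.12   -0.05   -0.02]
  [ -0.02   -0.06   -0.13    0.92   -0.03   -0.11]
  [ -0.11   -0.09   -0.06   -0.02    0.93   -0.11]
  [ -0.13   -0.13   -0.02   -0.12   -0.09    0.98]
Leontief inverse L = M⁻¹:
  [  1.1991    0.1007    0.1685    0.0502    0.0906    0.0927]
  [  0.1140    1.0927    0.1294    0.0530    0.1007    0.1595]
  [  0.1421    0.1232    1.0652    0.1529    0.0846    0.0707]
  [  0.0842    0.1184    0.1776    1.1345    0.0736    0.1580]
  [  0.1880    0.1505    0.1161    0.0644    1.1192    0.1633]
  [  0.2047    0.1891    0.0937    0.1616    0.1389    1.0897]
Total output x = L · d:
  x_0 = 1.1991·37 + 0.1007·94 + 0.1685·10 + 0.0502·63 + 0.0906·83 + 0.0927·49 = 70.7416
  x_1 = 0.1140·37 + 1.0927·94 + 0.1294·10 + 0.0530·63 + 0.1007·83 + 0.1595·49 = 127.7463
  x_2 = 0.1421·37 + 0.1232·94 + 1.0652·10 + 0.1529·63 + 0.0846·83 + 0.0707·49 = 47.6132
  x_3 = 0.0842·37 + 0.1184·94 + 0.1776·10 + 1.1345·63 + 0.0736·83 + 0.1580·49 = 101.3472
  x_4 = 0.1880·37 + 0.1505·94 + 0.1161·10 + 0.0644·63 + 1.1192·83 + 0.1633·49 = 127.2215
  x_5 = 0.2047·37 + 0.1891·94 + 0.0937·10 + 0.1616·63 + 0.1389·83 + 1.0897·49 = 101.3952

127.2215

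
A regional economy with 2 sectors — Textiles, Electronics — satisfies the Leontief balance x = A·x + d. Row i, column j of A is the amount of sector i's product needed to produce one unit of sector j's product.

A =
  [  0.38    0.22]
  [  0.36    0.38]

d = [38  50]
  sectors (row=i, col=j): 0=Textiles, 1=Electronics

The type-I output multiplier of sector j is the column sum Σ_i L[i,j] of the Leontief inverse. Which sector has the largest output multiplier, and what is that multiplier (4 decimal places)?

Form M = I − A:
  [  0.62   -0.22]
  [ -0.36    0.62]
Leontief inverse L = M⁻¹:
  [  2.0315    0.7208]
  [  1.1796    2.0315]
Total output x = L · d:
  x_0 = 2.0315·38 + 0.7208·50 = 113.2372
  x_1 = 1.1796·38 + 2.0315·50 = 146.3958
Output multipliers (column sums of L):
  Textiles: 3.2110
  Electronics: 2.7523

Textiles (3.2110)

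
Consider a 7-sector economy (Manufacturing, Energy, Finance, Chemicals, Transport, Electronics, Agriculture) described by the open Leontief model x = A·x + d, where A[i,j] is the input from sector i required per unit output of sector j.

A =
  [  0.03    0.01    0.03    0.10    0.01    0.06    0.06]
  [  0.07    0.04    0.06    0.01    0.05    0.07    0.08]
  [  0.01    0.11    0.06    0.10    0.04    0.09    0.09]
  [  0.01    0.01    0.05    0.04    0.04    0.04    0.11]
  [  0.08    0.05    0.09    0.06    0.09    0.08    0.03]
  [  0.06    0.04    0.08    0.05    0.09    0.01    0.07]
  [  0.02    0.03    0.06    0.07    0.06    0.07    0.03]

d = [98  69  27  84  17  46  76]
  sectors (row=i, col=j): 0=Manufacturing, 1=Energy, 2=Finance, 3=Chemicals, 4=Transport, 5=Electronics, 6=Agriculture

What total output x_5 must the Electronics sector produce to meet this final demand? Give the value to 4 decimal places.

83.3732

Form M = I − A:
  [  0.97   -0.01   -0.03   -0.10   -0.01   -0.06   -0.06]
  [ -0.07    0.96   -0.06   -0.01   -0.05   -0.07   -0.08]
  [ -0.01   -0.11    0.94   -0.10   -0.04   -0.09   -0.09]
  [ -0.01   -0.01   -0.05    0.96   -0.04   -0.04   -0.11]
  [ -0.08   -0.05   -0.09   -0.06    0.91   -0.08   -0.03]
  [ -0.06   -0.04   -0.08   -0.05   -0.09    0.99   -0.07]
  [ -0.02   -0.03   -0.06   -0.07   -0.06   -0.07    0.97]
Leontief inverse L = M⁻¹:
  [  1.0450    0.0273    0.0587    0.1288    0.0359    0.0854    0.0942]
  [  0.0946    1.0671    0.0987    0.0508    0.0847    0.1075    0.1192]
  [  0.0420    0.1441    1.1114    0.1449    0.0868    0.1370    0.1466]
  [  0.0271    0.0317    0.0814    1.0715    0.0689    0.0701    0.1405]
  [  0.1119    0.0853    0.1397    0.1107    1.1340    0.1275    0.0837]
  [  0.0851    0.0697    0.1210    0.0931    0.1258    1.0531    0.1127]
  [  0.0421    0.0551    0.0963    0.1041    0.0929    0.1025    1.0691]
Total output x = L · d:
  x_0 = 1.0450·98 + 0.0273·69 + 0.0587·27 + 0.1288·84 + 0.0359·17 + 0.0854·46 + 0.0942·76 = 128.3970
  x_1 = 0.0946·98 + 1.0671·69 + 0.0987·27 + 0.0508·84 + 0.0847·17 + 0.1075·46 + 0.1192·76 = 105.2824
  x_2 = 0.0420·98 + 0.1441·69 + 1.1114·27 + 0.1449·84 + 0.0868·17 + 0.1370·46 + 0.1466·76 = 75.1606
  x_3 = 0.0271·98 + 0.0317·69 + 0.0814·27 + 1.0715·84 + 0.0689·17 + 0.0701·46 + 0.1405·76 = 112.1210
  x_4 = 0.1119·98 + 0.0853·69 + 0.1397·27 + 0.1107·84 + 1.1340·17 + 0.1275·46 + 0.0837·76 = 61.4305
  x_5 = 0.0851·98 + 0.0697·69 + 0.1210·27 + 0.0931·84 + 0.1258·17 + 1.0531·46 + 0.1127·76 = 83.3732
  x_6 = 0.0421·98 + 0.0551·69 + 0.0963·27 + 0.1041·84 + 0.0929·17 + 0.1025·46 + 1.0691·76 = 106.8108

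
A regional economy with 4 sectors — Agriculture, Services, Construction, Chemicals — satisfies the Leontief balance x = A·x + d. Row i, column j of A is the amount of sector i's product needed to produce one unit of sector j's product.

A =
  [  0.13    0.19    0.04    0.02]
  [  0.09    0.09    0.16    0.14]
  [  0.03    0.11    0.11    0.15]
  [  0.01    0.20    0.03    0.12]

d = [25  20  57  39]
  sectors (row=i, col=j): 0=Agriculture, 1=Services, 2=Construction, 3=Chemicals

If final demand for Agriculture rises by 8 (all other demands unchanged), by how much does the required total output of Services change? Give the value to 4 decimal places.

1.0838

Form M = I − A:
  [  0.87   -0.19   -0.04   -0.02]
  [ -0.09    0.91   -0.16   -0.14]
  [ -0.03   -0.11    0.89   -0.15]
  [ -0.01   -0.20   -0.03    0.88]
Leontief inverse L = M⁻¹:
  [  1.1830    0.2795    0.1064    0.0895]
  [  0.1355    1.2066    0.2309    0.2344]
  [  0.0644    0.2065    1.1715    0.2340]
  [  0.0464    0.2844    0.0936    1.1986]
Total output x = L · d:
  x_0 = 1.1830·25 + 0.2795·20 + 0.1064·57 + 0.0895·39 = 44.7250
  x_1 = 0.1355·25 + 1.2066·20 + 0.2309·57 + 0.2344·39 = 49.8228
  x_2 = 0.0644·25 + 0.2065·20 + 1.1715·57 + 0.2340·39 = 81.6429
  x_3 = 0.0464·25 + 0.2844·20 + 0.0936·57 + 1.1986·39 = 58.9331
Δx_1 = L[1,0] · Δd_0 = 0.1355 · 8 = 1.0838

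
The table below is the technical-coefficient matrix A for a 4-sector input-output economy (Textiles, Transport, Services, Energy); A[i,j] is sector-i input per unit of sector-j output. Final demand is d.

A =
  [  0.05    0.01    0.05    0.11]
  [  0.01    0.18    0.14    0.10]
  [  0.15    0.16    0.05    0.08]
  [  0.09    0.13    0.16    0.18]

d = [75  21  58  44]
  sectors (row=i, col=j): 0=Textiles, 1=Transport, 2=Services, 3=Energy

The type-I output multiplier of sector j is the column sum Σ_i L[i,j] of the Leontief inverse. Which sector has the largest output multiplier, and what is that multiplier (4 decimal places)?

Form M = I − A:
  [  0.95   -0.01   -0.05   -0.11]
  [ -0.01    0.82   -0.14   -0.10]
  [ -0.15   -0.16    0.95   -0.08]
  [ -0.09   -0.13   -0.16    0.82]
Leontief inverse L = M⁻¹:
  [  1.0831    0.0568    0.0925    0.1613]
  [  0.0672    1.2944    0.2261    0.1889]
  [  0.1965    0.2489    1.1277    0.1667]
  [  0.1679    0.2600    0.2660    1.2997]
Total output x = L · d:
  x_0 = 1.0831·75 + 0.0568·21 + 0.0925·58 + 0.1613·44 = 94.8898
  x_1 = 0.0672·75 + 1.2944·21 + 0.2261·58 + 0.1889·44 = 53.6520
  x_2 = 0.1965·75 + 0.2489·21 + 1.1277·58 + 0.1667·44 = 92.7066
  x_3 = 0.1679·75 + 0.2600·21 + 0.2660·58 + 1.2997·44 = 90.6682
Output multipliers (column sums of L):
  Textiles: 1.5147
  Transport: 1.8601
  Services: 1.7124
  Energy: 1.8166

Transport (1.8601)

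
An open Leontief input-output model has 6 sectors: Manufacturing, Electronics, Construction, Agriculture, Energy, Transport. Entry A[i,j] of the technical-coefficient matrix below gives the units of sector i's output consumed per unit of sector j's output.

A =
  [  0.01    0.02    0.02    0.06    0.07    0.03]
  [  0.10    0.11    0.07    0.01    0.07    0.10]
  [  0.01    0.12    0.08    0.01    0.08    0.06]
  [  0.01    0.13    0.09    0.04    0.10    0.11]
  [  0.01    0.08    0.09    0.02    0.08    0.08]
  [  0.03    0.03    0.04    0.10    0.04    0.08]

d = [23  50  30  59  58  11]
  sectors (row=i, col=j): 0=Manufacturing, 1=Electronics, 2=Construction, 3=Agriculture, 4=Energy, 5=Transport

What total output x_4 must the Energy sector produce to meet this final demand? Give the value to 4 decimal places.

79.8028

Form M = I − A:
  [  0.99   -0.02   -0.02   -0.06   -0.07   -0.03]
  [ -0.10    0.89   -0.07   -0.01   -0.07   -0.10]
  [ -0.01   -0.12    0.92   -0.01   -0.08   -0.06]
  [ -0.01   -0.13   -0.09    0.96   -0.10   -0.11]
  [ -0.01   -0.08   -0.09   -0.02    0.92   -0.08]
  [ -0.03   -0.03   -0.04   -0.10   -0.04    0.92]
Leontief inverse L = M⁻¹:
  [  1.0191    0.0502    0.0450    0.0728    0.0957    0.0586]
  [  0.1249    1.1633    0.1134    0.0395    0.1188    0.1530]
  [  0.0333    0.1705    1.1199    0.0291    0.1207    0.1066]
  [  0.0388    0.1959    0.1429    1.0689    0.1540    0.1731]
  [  0.0299    0.1291    0.1295    0.0410    1.1202    0.1258]
  [  0.0443    0.0739    0.0750    0.1229    0.0777    1.1228]
Total output x = L · d:
  x_0 = 1.0191·23 + 0.0502·50 + 0.0450·30 + 0.0728·59 + 0.0957·58 + 0.0586·11 = 37.7912
  x_1 = 0.1249·23 + 1.1633·50 + 0.1134·30 + 0.0395·59 + 0.1188·58 + 0.1530·11 = 75.3434
  x_2 = 0.0333·23 + 0.1705·50 + 1.1199·30 + 0.0291·59 + 0.1207·58 + 0.1066·11 = 52.7786
  x_3 = 0.0388·23 + 0.1959·50 + 0.1429·30 + 1.0689·59 + 0.1540·58 + 0.1731·11 = 88.8757
  x_4 = 0.0299·23 + 0.1291·50 + 0.1295·30 + 0.0410·59 + 1.1202·58 + 0.1258·11 = 79.8028
  x_5 = 0.0443·23 + 0.0739·50 + 0.0750·30 + 0.1229·59 + 0.0777·58 + 1.1228·11 = 31.0705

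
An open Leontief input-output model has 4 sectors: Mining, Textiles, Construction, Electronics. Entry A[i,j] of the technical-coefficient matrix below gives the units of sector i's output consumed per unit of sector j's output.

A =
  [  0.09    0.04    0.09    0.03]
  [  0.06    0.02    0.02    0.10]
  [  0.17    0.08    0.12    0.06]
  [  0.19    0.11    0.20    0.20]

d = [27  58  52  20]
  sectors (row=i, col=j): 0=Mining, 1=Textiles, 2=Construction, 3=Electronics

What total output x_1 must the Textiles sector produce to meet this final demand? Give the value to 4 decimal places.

69.9392

Form M = I − A:
  [  0.91   -0.04   -0.09   -0.03]
  [ -0.06    0.98   -0.02   -0.10]
  [ -0.17   -0.08    0.88   -0.06]
  [ -0.19   -0.11   -0.20    0.80]
Leontief inverse L = M⁻¹:
  [  1.1404    0.0641    0.1319    0.0607]
  [  0.1107    1.0461    0.0669    0.1399]
  [  0.2542    0.1204    1.1910    0.1139]
  [  0.3496    0.1892    0.3383    1.3121]
Total output x = L · d:
  x_0 = 1.1404·27 + 0.0641·58 + 0.1319·52 + 0.0607·20 = 42.5823
  x_1 = 0.1107·27 + 1.0461·58 + 0.0669·52 + 0.1399·20 = 69.9392
  x_2 = 0.2542·27 + 0.1204·58 + 1.1910·52 + 0.1139·20 = 78.0554
  x_3 = 0.3496·27 + 0.1892·58 + 0.3383·52 + 1.3121·20 = 64.2438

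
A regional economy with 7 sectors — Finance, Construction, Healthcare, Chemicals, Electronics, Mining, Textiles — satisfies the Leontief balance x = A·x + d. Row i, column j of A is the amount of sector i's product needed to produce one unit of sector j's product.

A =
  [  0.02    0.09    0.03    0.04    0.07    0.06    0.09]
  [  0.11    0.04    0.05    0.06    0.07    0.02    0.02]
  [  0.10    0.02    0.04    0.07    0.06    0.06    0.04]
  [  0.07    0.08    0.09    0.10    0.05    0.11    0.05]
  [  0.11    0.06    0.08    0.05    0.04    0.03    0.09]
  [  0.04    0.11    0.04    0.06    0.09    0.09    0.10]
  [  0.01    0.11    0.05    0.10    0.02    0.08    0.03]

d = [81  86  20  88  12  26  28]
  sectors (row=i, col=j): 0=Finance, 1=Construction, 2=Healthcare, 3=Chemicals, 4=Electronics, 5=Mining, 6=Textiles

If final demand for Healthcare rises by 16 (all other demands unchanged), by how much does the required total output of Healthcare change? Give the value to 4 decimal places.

17.2544

Form M = I − A:
  [  0.98   -0.09   -0.03   -0.04   -0.07   -0.06   -0.09]
  [ -0.11    0.96   -0.05   -0.06   -0.07   -0.02   -0.02]
  [ -0.10   -0.02    0.96   -0.07   -0.06   -0.06   -0.04]
  [ -0.07   -0.08   -0.09    0.90   -0.05   -0.11   -0.05]
  [ -0.11   -0.06   -0.08   -0.05    0.96   -0.03   -0.09]
  [ -0.04   -0.11   -0.04   -0.06   -0.09    0.91   -0.10]
  [ -0.01   -0.11   -0.05   -0.10   -0.02   -0.08    0.97]
Leontief inverse L = M⁻¹:
  [  1.0679    0.1428    0.0695    0.0899    0.1098    0.1041    0.1304]
  [  0.1534    1.0873    0.0859    0.1029    0.1082    0.0611    0.0618]
  [  0.1434    0.0741    1.0784    0.1175    0.1012    0.1073    0.0858]
  [  0.1360    0.1529    0.1440    1.1687    0.1098    0.1764    0.1103]
  [  0.1600    0.1193    0.1221    0.1055    1.0857    0.0818    0.1369]
  [  0.1033    0.1806    0.0924    0.1257    0.1440    1.1494    0.1555]
  [  0.0616    0.1617    0.0910    0.1517    0.0642    0.1282    1.0707]
Total output x = L · d:
  x_0 = 1.0679·81 + 0.1428·86 + 0.0695·20 + 0.0899·88 + 0.1098·12 + 0.1041·26 + 0.1304·28 = 115.7547
  x_1 = 0.1534·81 + 1.0873·86 + 0.0859·20 + 0.1029·88 + 0.1082·12 + 0.0611·26 + 0.0618·28 = 121.3279
  x_2 = 0.1434·81 + 0.0741·86 + 1.0784·20 + 0.1175·88 + 0.1012·12 + 0.1073·26 + 0.0858·28 = 56.3044
  x_3 = 0.1360·81 + 0.1529·86 + 0.1440·20 + 1.1687·88 + 0.1098·12 + 0.1764·26 + 0.1103·28 = 138.8741
  x_4 = 0.1600·81 + 0.1193·86 + 0.1221·20 + 0.1055·88 + 1.0857·12 + 0.0818·26 + 0.1369·28 = 53.9352
  x_5 = 0.1033·81 + 0.1806·86 + 0.0924·20 + 0.1257·88 + 0.1440·12 + 1.1494·26 + 0.1555·28 = 72.7805
  x_6 = 0.0616·81 + 0.1617·86 + 0.0910·20 + 0.1517·88 + 0.0642·12 + 0.1282·26 + 1.0707·28 = 68.1519
Δx_2 = L[2,2] · Δd_2 = 1.0784 · 16 = 17.2544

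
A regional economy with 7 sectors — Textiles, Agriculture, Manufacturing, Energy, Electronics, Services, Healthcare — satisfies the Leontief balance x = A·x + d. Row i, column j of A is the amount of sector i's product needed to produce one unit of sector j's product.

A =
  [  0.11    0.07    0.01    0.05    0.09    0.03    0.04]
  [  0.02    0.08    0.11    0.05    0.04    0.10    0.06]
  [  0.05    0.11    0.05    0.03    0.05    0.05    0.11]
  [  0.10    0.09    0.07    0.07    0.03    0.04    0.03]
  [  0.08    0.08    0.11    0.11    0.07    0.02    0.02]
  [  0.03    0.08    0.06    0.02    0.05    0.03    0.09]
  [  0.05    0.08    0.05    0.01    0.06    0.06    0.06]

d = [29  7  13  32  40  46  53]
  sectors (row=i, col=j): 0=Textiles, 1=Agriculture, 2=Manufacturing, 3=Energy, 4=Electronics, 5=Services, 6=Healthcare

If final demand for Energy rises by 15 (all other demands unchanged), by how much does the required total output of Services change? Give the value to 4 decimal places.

Form M = I − A:
  [  0.89   -0.07   -0.01   -0.05   -0.09   -0.03   -0.04]
  [ -0.02    0.92   -0.11   -0.05   -0.04   -0.10   -0.06]
  [ -0.05   -0.11    0.95   -0.03   -0.05   -0.05   -0.11]
  [ -0.10   -0.09   -0.07    0.93   -0.03   -0.04   -0.03]
  [ -0.08   -0.08   -0.11   -0.11    0.93   -0.02   -0.02]
  [ -0.03   -0.08   -0.06   -0.02   -0.05    0.97   -0.09]
  [ -0.05   -0.08   -0.05   -0.01   -0.06   -0.06    0.94]
Leontief inverse L = M⁻¹:
  [  1.1578    0.1270    0.0566    0.0886    0.1317    0.0629    0.0757]
  [  0.0630    1.1489    0.1643    0.0844    0.0819    0.1410    0.1132]
  [  0.0935    0.1752    1.1035    0.0647    0.0931    0.0921    0.1572]
  [  0.1476    0.1530    0.1179    1.1062    0.0719    0.0781    0.0742]
  [  0.1368    0.1543    0.1677    0.1553    1.1171    0.0626    0.0700]
  [  0.0649    0.1330    0.1034    0.0482    0.0846    1.0637    0.1285]
  [  0.0864    0.1338    0.0943    0.0401    0.0964    0.0930    1.0993]
Total output x = L · d:
  x_0 = 1.1578·29 + 0.1270·7 + 0.0566·13 + 0.0886·32 + 0.1317·40 + 0.0629·46 + 0.0757·53 = 50.2068
  x_1 = 0.0630·29 + 1.1489·7 + 0.1643·13 + 0.0844·32 + 0.0819·40 + 0.1410·46 + 0.1132·53 = 30.4689
  x_2 = 0.0935·29 + 0.1752·7 + 1.1035·13 + 0.0647·32 + 0.0931·40 + 0.0921·46 + 0.1572·53 = 36.6474
  x_3 = 0.1476·29 + 0.1530·7 + 0.1179·13 + 1.1062·32 + 0.0719·40 + 0.0781·46 + 0.0742·53 = 52.6834
  x_4 = 0.1368·29 + 0.1543·7 + 0.1677·13 + 0.1553·32 + 1.1171·40 + 0.0626·46 + 0.0700·53 = 63.4665
  x_5 = 0.0649·29 + 0.1330·7 + 0.1034·13 + 0.0482·32 + 0.0846·40 + 1.0637·46 + 0.1285·53 = 64.8254
  x_6 = 0.0864·29 + 0.1338·7 + 0.0943·13 + 0.0401·32 + 0.0964·40 + 0.0930·46 + 1.0993·53 = 72.3453
Δx_5 = L[5,3] · Δd_3 = 0.0482 · 15 = 0.7236

0.7236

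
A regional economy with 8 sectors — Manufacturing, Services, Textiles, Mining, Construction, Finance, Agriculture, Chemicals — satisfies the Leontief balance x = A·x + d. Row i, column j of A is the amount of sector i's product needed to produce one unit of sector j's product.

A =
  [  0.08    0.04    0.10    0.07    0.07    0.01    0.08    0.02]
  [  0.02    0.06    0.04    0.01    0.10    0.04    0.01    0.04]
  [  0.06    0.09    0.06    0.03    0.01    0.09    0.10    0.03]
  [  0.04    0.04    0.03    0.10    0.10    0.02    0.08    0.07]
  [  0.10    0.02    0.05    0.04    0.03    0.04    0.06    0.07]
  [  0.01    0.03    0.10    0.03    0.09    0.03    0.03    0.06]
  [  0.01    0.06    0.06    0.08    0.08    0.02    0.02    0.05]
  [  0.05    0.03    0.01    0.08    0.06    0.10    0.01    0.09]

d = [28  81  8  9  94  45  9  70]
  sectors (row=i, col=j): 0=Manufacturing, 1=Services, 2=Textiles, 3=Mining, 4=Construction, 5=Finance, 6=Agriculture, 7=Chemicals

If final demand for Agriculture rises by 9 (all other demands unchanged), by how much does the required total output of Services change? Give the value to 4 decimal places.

0.3236

Form M = I − A:
  [  0.92   -0.04   -0.10   -0.07   -0.07   -0.01   -0.08   -0.02]
  [ -0.02    0.94   -0.04   -0.01   -0.10   -0.04   -0.01   -0.04]
  [ -0.06   -0.09    0.94   -0.03   -0.01   -0.09   -0.10   -0.03]
  [ -0.04   -0.04   -0.03    0.90   -0.10   -0.02   -0.08   -0.07]
  [ -0.10   -0.02   -0.05   -0.04    0.97   -0.04   -0.06   -0.07]
  [ -0.01   -0.03   -0.10   -0.03   -0.09    0.97   -0.03   -0.06]
  [ -0.01   -0.06   -0.06   -0.08   -0.08   -0.02    0.98   -0.05]
  [ -0.05   -0.03   -0.01   -0.08   -0.06   -0.10   -0.01    0.91]
Leontief inverse L = M⁻¹:
  [  1.1217    0.0807    0.1464    0.1166    0.1211    0.0448    0.1263    0.0612]
  [  0.0490    1.0836    0.0696    0.0357    0.1331    0.0659    0.0360    0.0703]
  [  0.0919    0.1292    1.1074    0.0709    0.0657    0.1233    0.1361    0.0703]
  [  0.0816    0.0759    0.0718    1.1507    0.1555    0.0555    0.1211    0.1183]
  [  0.1354    0.0528    0.0915    0.0826    1.0769    0.0713    0.0969    0.1075]
  [  0.0443    0.0614    0.1345    0.0641    0.1276    1.0643    0.0646    0.0966]
  [  0.0431    0.0899    0.0922    0.1160    0.1223    0.0509    1.0537    0.0875]
  [  0.0857    0.0595    0.0506    0.1233    0.1118    0.1331    0.0453    1.1344]
Total output x = L · d:
  x_0 = 1.1217·28 + 0.0807·81 + 0.1464·8 + 0.1166·9 + 0.1211·94 + 0.0448·45 + 0.1263·9 + 0.0612·70 = 58.9902
  x_1 = 0.0490·28 + 1.0836·81 + 0.0696·8 + 0.0357·9 + 0.1331·94 + 0.0659·45 + 0.0360·9 + 0.0703·70 = 110.7384
  x_2 = 0.0919·28 + 0.1292·81 + 1.1074·8 + 0.0709·9 + 0.0657·94 + 0.1233·45 + 0.1361·9 + 0.0703·70 = 40.4051
  x_3 = 0.0816·28 + 0.0759·81 + 0.0718·8 + 1.1507·9 + 0.1555·94 + 0.0555·45 + 0.1211·9 + 0.1183·70 = 45.8522
  x_4 = 0.1354·28 + 0.0528·81 + 0.0915·8 + 0.0826·9 + 1.0769·94 + 0.0713·45 + 0.0969·9 + 0.1075·70 = 122.3760
  x_5 = 0.0443·28 + 0.0614·81 + 0.1345·8 + 0.0641·9 + 0.1276·94 + 1.0643·45 + 0.0646·9 + 0.0966·70 = 75.0873
  x_6 = 0.0431·28 + 0.0899·81 + 0.0922·8 + 0.1160·9 + 0.1223·94 + 0.0509·45 + 1.0537·9 + 0.0875·70 = 39.6641
  x_7 = 0.0857·28 + 0.0595·81 + 0.0506·8 + 0.1233·9 + 0.1118·94 + 0.1331·45 + 0.0453·9 + 1.1344·70 = 105.0459
Δx_1 = L[1,6] · Δd_6 = 0.0360 · 9 = 0.3236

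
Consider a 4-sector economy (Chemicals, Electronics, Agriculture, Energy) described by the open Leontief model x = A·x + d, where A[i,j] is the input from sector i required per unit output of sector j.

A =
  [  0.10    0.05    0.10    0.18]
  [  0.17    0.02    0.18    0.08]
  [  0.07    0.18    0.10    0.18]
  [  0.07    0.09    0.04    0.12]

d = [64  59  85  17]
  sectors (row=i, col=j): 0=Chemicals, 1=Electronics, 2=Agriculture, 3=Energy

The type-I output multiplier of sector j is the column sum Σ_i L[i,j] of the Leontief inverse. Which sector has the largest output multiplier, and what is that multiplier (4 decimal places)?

Energy (1.9794)

Form M = I − A:
  [  0.90   -0.05   -0.10   -0.18]
  [ -0.17    0.98   -0.18   -0.08]
  [ -0.07   -0.18    0.90   -0.18]
  [ -0.07   -0.09   -0.04    0.88]
Leontief inverse L = M⁻¹:
  [  1.1679    0.1160    0.1656    0.2833]
  [  0.2430    1.0983    0.2556    0.2018]
  [  0.1645    0.2553    1.1938    0.3010]
  [  0.1252    0.1332    0.0936    1.1932]
Total output x = L · d:
  x_0 = 1.1679·64 + 0.1160·59 + 0.1656·85 + 0.2833·17 = 100.4824
  x_1 = 0.2430·64 + 1.0983·59 + 0.2556·85 + 0.2018·17 = 105.5144
  x_2 = 0.1645·64 + 0.2553·59 + 1.1938·85 + 0.3010·17 = 132.1848
  x_3 = 0.1252·64 + 0.1332·59 + 0.0936·85 + 1.1932·17 = 44.1107
Output multipliers (column sums of L):
  Chemicals: 1.7007
  Electronics: 1.6028
  Agriculture: 1.7086
  Energy: 1.9794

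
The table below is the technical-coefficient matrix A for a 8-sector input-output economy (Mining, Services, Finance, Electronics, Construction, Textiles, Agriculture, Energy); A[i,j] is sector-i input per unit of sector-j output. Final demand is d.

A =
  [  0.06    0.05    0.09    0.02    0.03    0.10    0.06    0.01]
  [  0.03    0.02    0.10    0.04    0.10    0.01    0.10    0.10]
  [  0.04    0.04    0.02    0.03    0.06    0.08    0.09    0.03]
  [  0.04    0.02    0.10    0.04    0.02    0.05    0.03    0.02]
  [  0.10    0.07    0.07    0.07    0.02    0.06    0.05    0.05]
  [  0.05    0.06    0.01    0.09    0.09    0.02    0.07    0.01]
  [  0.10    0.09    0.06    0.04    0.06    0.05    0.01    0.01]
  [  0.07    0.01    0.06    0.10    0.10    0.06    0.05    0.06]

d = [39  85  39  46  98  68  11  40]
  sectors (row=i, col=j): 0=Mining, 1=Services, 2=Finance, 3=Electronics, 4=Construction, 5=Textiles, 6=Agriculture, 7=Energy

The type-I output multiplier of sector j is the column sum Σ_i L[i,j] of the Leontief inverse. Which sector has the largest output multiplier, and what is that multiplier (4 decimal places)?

Finance (1.8865)

Form M = I − A:
  [  0.94   -0.05   -0.09   -0.02   -0.03   -0.10   -0.06   -0.01]
  [ -0.03    0.98   -0.10   -0.04   -0.10   -0.01   -0.10   -0.10]
  [ -0.04   -0.04    0.98   -0.03   -0.06   -0.08   -0.09   -0.03]
  [ -0.04   -0.02   -0.10    0.96   -0.02   -0.05   -0.03   -0.02]
  [ -0.10   -0.07   -0.07   -0.07    0.98   -0.06   -0.05   -0.05]
  [ -0.05   -0.06   -0.01   -0.09   -0.09    0.98   -0.07   -0.01]
  [ -0.10   -0.09   -0.06   -0.04   -0.06   -0.05    0.99   -0.01]
  [ -0.07   -0.01   -0.06   -0.10   -0.10   -0.06   -0.05    0.94]
Leontief inverse L = M⁻¹:
  [  1.1035    0.0866    0.1311    0.0569    0.0743    0.1390    0.1045    0.0329]
  [  0.0890    1.0625    0.1540    0.0875    0.1504    0.0617    0.1479    0.1310]
  [  0.0847    0.0755    1.0621    0.0670    0.1004    0.1154    0.1272    0.0522]
  [  0.0718    0.0457    0.1308    1.0670    0.0518    0.0816    0.0634    0.0368]
  [  0.1496    0.1080    0.1247    0.1120    1.0700    0.1077    0.1003    0.0786]
  [  0.0944    0.0937    0.0594    0.1241    0.1258    1.0575    0.1072    0.0346]
  [  0.1427    0.1236    0.1086    0.0754    0.1020    0.0910    1.0569    0.0374]
  [  0.1257    0.0515    0.1159    0.1468    0.1463    0.1108    0.0980    1.0875]
Total output x = L · d:
  x_0 = 1.1035·39 + 0.0866·85 + 0.1311·39 + 0.0569·46 + 0.0743·98 + 0.1390·68 + 0.1045·11 + 0.0329·40 = 77.3242
  x_1 = 0.0890·39 + 1.0625·85 + 0.1540·39 + 0.0875·46 + 0.1504·98 + 0.0617·68 + 0.1479·11 + 0.1310·40 = 129.6164
  x_2 = 0.0847·39 + 0.0755·85 + 1.0621·39 + 0.0670·46 + 0.1004·98 + 0.1154·68 + 0.1272·11 + 0.0522·40 = 75.3878
  x_3 = 0.0718·39 + 0.0457·85 + 0.1308·39 + 1.0670·46 + 0.0518·98 + 0.0816·68 + 0.0634·11 + 0.0368·40 = 73.6557
  x_4 = 0.1496·39 + 0.1080·85 + 0.1247·39 + 0.1120·46 + 1.0700·98 + 0.1077·68 + 0.1003·11 + 0.0786·40 = 141.4605
  x_5 = 0.0944·39 + 0.0937·85 + 0.0594·39 + 0.1241·46 + 0.1258·98 + 1.0575·68 + 0.1072·11 + 0.0346·40 = 106.4726
  x_6 = 0.1427·39 + 0.1236·85 + 0.1086·39 + 0.0754·46 + 0.1020·98 + 0.0910·68 + 1.0569·11 + 0.0374·40 = 53.0795
  x_7 = 0.1257·39 + 0.0515·85 + 0.1159·39 + 0.1468·46 + 0.1463·98 + 0.1108·68 + 0.0980·11 + 1.0875·40 = 87.0065
Output multipliers (column sums of L):
  Mining: 1.8613
  Services: 1.6470
  Finance: 1.8865
  Electronics: 1.7368
  Construction: 1.8211
  Textiles: 1.7646
  Agriculture: 1.8054
  Energy: 1.4908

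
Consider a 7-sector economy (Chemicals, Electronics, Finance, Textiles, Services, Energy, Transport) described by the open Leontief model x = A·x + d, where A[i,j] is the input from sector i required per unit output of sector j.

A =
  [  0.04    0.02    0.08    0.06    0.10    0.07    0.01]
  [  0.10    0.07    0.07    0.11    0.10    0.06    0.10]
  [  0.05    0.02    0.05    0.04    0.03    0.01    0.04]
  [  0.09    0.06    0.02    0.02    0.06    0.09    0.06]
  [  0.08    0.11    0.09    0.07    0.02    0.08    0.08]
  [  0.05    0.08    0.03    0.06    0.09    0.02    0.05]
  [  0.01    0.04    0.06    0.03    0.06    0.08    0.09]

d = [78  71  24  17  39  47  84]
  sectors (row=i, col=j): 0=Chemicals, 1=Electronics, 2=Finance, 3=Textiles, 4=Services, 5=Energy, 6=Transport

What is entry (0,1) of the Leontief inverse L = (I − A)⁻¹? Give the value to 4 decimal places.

L[0,1] = 0.0594

Form M = I − A:
  [  0.96   -0.02   -0.08   -0.06   -0.10   -0.07   -0.01]
  [ -0.10    0.93   -0.07   -0.11   -0.10   -0.06   -0.10]
  [ -0.05   -0.02    0.95   -0.04   -0.03   -0.01   -0.04]
  [ -0.09   -0.06   -0.02    0.98   -0.06   -0.09   -0.06]
  [ -0.08   -0.11   -0.09   -0.07    0.98   -0.08   -0.08]
  [ -0.05   -0.08   -0.03   -0.06   -0.09    0.98   -0.05]
  [ -0.01   -0.04   -0.06   -0.03   -0.06   -0.08    0.91]
Leontief inverse L = M⁻¹:
  [  1.0804    0.0594    0.1169    0.0954    0.1384    0.1060    0.0478]
  [  0.1623    1.1299    0.1306    0.1667    0.1676    0.1245    0.1643]
  [  0.0729    0.0407    1.0733    0.0608    0.0552    0.0339    0.0632]
  [  0.1301    0.1011    0.0616    1.0611    0.1087    0.1308    0.1020]
  [  0.1337    0.1589    0.1408    0.1213    1.0823    0.1313    0.1355]
  [  0.0932    0.1212    0.0710    0.0997    0.1335    1.0630    0.0942]
  [  0.0451    0.0775    0.0954    0.0641    0.0992    0.1153    1.1314]
Total output x = L · d:
  x_0 = 1.0804·78 + 0.0594·71 + 0.1169·24 + 0.0954·17 + 0.1384·39 + 0.1060·47 + 0.0478·84 = 107.3172
  x_1 = 0.1623·78 + 1.1299·71 + 0.1306·24 + 0.1667·17 + 0.1676·39 + 0.1245·47 + 0.1643·84 = 125.0348
  x_2 = 0.0729·78 + 0.0407·71 + 1.0733·24 + 0.0608·17 + 0.0552·39 + 0.0339·47 + 0.0632·84 = 44.4189
  x_3 = 0.1301·78 + 0.1011·71 + 0.0616·24 + 1.0611·17 + 0.1087·39 + 0.1308·47 + 0.1020·84 = 55.7944
  x_4 = 0.1337·78 + 0.1589·71 + 0.1408·24 + 0.1213·17 + 1.0823·39 + 0.1313·47 + 0.1355·84 = 86.9066
  x_5 = 0.0932·78 + 0.1212·71 + 0.0710·24 + 0.0997·17 + 0.1335·39 + 1.0630·47 + 0.0942·84 = 82.3536
  x_6 = 0.0451·78 + 0.0775·71 + 0.0954·24 + 0.0641·17 + 0.0992·39 + 0.1153·47 + 1.1314·84 = 116.7211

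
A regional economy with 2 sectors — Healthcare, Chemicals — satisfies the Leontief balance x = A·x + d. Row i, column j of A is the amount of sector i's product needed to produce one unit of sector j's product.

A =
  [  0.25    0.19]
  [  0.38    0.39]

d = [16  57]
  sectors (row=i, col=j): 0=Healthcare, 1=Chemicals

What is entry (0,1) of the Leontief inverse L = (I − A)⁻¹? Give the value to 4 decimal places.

Form M = I − A:
  [  0.75   -0.19]
  [ -0.38    0.61]
Leontief inverse L = M⁻¹:
  [  1.5832    0.4931]
  [  0.9862    1.9465]
Total output x = L · d:
  x_0 = 1.5832·16 + 0.4931·57 = 53.4389
  x_1 = 0.9862·16 + 1.9465·57 = 126.7324

L[0,1] = 0.4931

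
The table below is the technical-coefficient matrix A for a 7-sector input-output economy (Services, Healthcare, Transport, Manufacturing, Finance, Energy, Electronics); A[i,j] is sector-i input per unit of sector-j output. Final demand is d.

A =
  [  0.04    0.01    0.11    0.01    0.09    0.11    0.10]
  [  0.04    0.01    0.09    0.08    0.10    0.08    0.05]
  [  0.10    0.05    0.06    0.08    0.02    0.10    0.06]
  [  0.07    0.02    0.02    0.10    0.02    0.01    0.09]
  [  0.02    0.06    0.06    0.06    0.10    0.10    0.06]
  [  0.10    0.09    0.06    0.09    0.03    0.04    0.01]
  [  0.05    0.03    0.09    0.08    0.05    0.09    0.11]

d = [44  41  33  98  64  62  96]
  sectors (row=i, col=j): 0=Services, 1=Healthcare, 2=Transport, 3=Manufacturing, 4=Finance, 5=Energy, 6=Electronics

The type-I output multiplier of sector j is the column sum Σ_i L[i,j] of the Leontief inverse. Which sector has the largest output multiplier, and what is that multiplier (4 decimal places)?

Energy (1.9357)

Form M = I − A:
  [  0.96   -0.01   -0.11   -0.01   -0.09   -0.11   -0.10]
  [ -0.04    0.99   -0.09   -0.08   -0.10   -0.08   -0.05]
  [ -0.10   -0.05    0.94   -0.08   -0.02   -0.10   -0.06]
  [ -0.07   -0.02   -0.02    0.90   -0.02   -0.01   -0.09]
  [ -0.02   -0.06   -0.06   -0.06    0.90   -0.10   -0.06]
  [ -0.10   -0.09   -0.06   -0.09   -0.03    0.96   -0.01]
  [ -0.05   -0.03   -0.09   -0.08   -0.05   -0.09    0.89]
Leontief inverse L = M⁻¹:
  [  1.0960    0.0501    0.1694    0.0722    0.1351    0.1768    0.1558]
  [  0.0912    1.0453    0.1415    0.1390    0.1419    0.1382    0.1037]
  [  0.1543    0.0829    1.1184    0.1393    0.0645    0.1603    0.1176]
  [  0.1047    0.0391    0.0600    1.1419    0.0509    0.0516    0.1375]
  [  0.0711    0.0963    0.1142    0.1218    1.1457    0.1592    0.1124]
  [  0.1455    0.1158    0.1116    0.1416    0.0730    1.0945    0.0619]
  [  0.1084    0.0671    0.1505    0.1466    0.0952    0.1551    1.1727]
Total output x = L · d:
  x_0 = 1.0960·44 + 0.0501·41 + 0.1694·33 + 0.0722·98 + 0.1351·64 + 0.1768·62 + 0.1558·96 = 97.5096
  x_1 = 0.0912·44 + 1.0453·41 + 0.1415·33 + 0.1390·98 + 0.1419·64 + 0.1382·62 + 0.1037·96 = 92.7652
  x_2 = 0.1543·44 + 0.0829·41 + 1.1184·33 + 0.1393·98 + 0.0645·64 + 0.1603·62 + 0.1176·96 = 86.0969
  x_3 = 0.1047·44 + 0.0391·41 + 0.0600·33 + 1.1419·98 + 0.0509·64 + 0.0516·62 + 0.1375·96 = 139.7472
  x_4 = 0.0711·44 + 0.0963·41 + 0.1142·33 + 0.1218·98 + 1.1457·64 + 0.1592·62 + 0.1124·96 = 116.7705
  x_5 = 0.1455·44 + 0.1158·41 + 0.1116·33 + 0.1416·98 + 0.0730·64 + 1.0945·62 + 0.0619·96 = 107.1848
  x_6 = 0.1084·44 + 0.0671·41 + 0.1505·33 + 0.1466·98 + 0.0952·64 + 0.1551·62 + 1.1727·96 = 155.1372
Output multipliers (column sums of L):
  Services: 1.7712
  Healthcare: 1.4964
  Transport: 1.8656
  Manufacturing: 1.9024
  Finance: 1.7062
  Energy: 1.9357
  Electronics: 1.8616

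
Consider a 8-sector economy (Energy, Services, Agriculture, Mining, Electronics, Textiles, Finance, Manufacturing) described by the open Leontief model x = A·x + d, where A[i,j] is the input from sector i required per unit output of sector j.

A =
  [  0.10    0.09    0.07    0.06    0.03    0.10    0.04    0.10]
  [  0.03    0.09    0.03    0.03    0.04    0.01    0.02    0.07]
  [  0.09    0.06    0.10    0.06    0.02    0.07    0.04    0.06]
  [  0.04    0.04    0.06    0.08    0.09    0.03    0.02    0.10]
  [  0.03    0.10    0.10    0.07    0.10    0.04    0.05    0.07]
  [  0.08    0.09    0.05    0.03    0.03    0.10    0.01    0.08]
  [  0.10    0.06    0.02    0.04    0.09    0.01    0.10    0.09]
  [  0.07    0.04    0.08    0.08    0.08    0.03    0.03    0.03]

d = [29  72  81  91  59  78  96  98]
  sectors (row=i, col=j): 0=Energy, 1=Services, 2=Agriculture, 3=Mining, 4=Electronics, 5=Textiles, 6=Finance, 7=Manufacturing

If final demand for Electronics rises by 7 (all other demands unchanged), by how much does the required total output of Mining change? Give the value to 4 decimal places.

Form M = I − A:
  [  0.90   -0.09   -0.07   -0.06   -0.03   -0.10   -0.04   -0.10]
  [ -0.03    0.91   -0.03   -0.03   -0.04   -0.01   -0.02   -0.07]
  [ -0.09   -0.06    0.90   -0.06   -0.02   -0.07   -0.04   -0.06]
  [ -0.04   -0.04   -0.06    0.92   -0.09   -0.03   -0.02   -0.10]
  [ -0.03   -0.10   -0.10   -0.07    0.90   -0.04   -0.05   -0.07]
  [ -0.08   -0.09   -0.05   -0.03   -0.03    0.90   -0.01   -0.08]
  [ -0.10   -0.06   -0.02   -0.04   -0.09   -0.01    0.90   -0.09]
  [ -0.07   -0.04   -0.08   -0.08   -0.08   -0.03   -0.03    0.97]
Leontief inverse L = M⁻¹:
  [  1.1765    0.1700    0.1423    0.1229    0.0915    0.1588    0.0780    0.1820]
  [  0.0663    1.1321    0.0683    0.0641    0.0756    0.0349    0.0409    0.1115]
  [  0.1572    0.1277    1.1632    0.1143    0.0713    0.1215    0.0737    0.1312]
  [  0.0956    0.1010    0.1222    1.1343    0.1458    0.0715    0.0515    0.1628]
  [  0.0967    0.1756    0.1713    0.1312    1.1639    0.0880    0.0892    0.1463]
  [  0.1394    0.1551    0.1072    0.0786    0.0766    1.1479    0.0380    0.1440]
  [  0.1667    0.1311    0.0839    0.0980    0.1536    0.0547    1.1419    0.1635]
  [  0.1259    0.1012    0.1391    0.1308    0.1307    0.0733    0.0615    1.0945]
Total output x = L · d:
  x_0 = 1.1765·29 + 0.1700·72 + 0.1423·81 + 0.1229·91 + 0.0915·59 + 0.1588·78 + 0.0780·96 + 0.1820·98 = 112.1714
  x_1 = 0.0663·29 + 1.1321·72 + 0.0683·81 + 0.0641·91 + 0.0756·59 + 0.0349·78 + 0.0409·96 + 0.1115·98 = 116.8320
  x_2 = 0.1572·29 + 0.1277·72 + 1.1632·81 + 0.1143·91 + 0.0713·59 + 0.1215·78 + 0.0737·96 + 0.1312·98 = 151.9939
  x_3 = 0.0956·29 + 0.1010·72 + 0.1222·81 + 1.1343·91 + 0.1458·59 + 0.0715·78 + 0.0515·96 + 0.1628·98 = 158.2477
  x_4 = 0.0967·29 + 0.1756·72 + 0.1713·81 + 0.1312·91 + 1.1639·59 + 0.0880·78 + 0.0892·96 + 0.1463·98 = 139.7067
  x_5 = 0.1394·29 + 0.1551·72 + 0.1072·81 + 0.0786·91 + 0.0766·59 + 1.1479·78 + 0.0380·96 + 0.1440·98 = 142.8580
  x_6 = 0.1667·29 + 0.1311·72 + 0.0839·81 + 0.0980·91 + 0.1536·59 + 0.0547·78 + 1.1419·96 + 0.1635·98 = 168.9575
  x_7 = 0.1259·29 + 0.1012·72 + 0.1391·81 + 0.1308·91 + 0.1307·59 + 0.0733·78 + 0.0615·96 + 1.0945·98 = 160.6965
Δx_3 = L[3,4] · Δd_4 = 0.1458 · 7 = 1.0208

1.0208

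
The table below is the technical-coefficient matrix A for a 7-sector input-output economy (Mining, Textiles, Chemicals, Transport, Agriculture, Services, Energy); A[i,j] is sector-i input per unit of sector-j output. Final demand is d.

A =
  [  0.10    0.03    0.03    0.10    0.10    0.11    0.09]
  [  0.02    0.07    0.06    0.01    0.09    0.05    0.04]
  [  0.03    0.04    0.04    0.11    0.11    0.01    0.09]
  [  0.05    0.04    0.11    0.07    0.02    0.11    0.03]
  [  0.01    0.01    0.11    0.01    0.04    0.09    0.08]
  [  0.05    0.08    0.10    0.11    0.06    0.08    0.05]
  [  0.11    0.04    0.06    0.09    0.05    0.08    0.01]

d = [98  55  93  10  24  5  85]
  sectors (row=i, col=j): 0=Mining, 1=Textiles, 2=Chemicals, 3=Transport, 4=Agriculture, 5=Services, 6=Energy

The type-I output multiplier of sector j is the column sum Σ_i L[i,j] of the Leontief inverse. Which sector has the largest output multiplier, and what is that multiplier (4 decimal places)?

Form M = I − A:
  [  0.90   -0.03   -0.03   -0.10   -0.10   -0.11   -0.09]
  [ -0.02    0.93   -0.06   -0.01   -0.09   -0.05   -0.04]
  [ -0.03   -0.04    0.96   -0.11   -0.11   -0.01   -0.09]
  [ -0.05   -0.04   -0.11    0.93   -0.02   -0.11   -0.03]
  [ -0.01   -0.01   -0.11   -0.01    0.96   -0.09   -0.08]
  [ -0.05   -0.08   -0.10   -0.11   -0.06    0.92   -0.05]
  [ -0.11   -0.04   -0.06   -0.09   -0.05   -0.08    0.99]
Leontief inverse L = M⁻¹:
  [  1.1567    0.0743    0.1091    0.1769    0.1633    0.1934    0.1464]
  [  0.0462    1.0958    0.1046    0.0485    0.1301    0.0912    0.0746]
  [  0.0686    0.0696    1.0996    0.1606    0.1541    0.0695    0.1298]
  [  0.0895    0.0772    0.1679    1.1333    0.0737    0.1660    0.0752]
  [  0.0430    0.0388    0.1560    0.0620    1.0833    0.1324    0.1158]
  [  0.0961    0.1228    0.1713    0.1791    0.1221    1.1493    0.1026]
  [  0.1526    0.0756    0.1200    0.1520    0.1040    0.1440    1.0582]
Total output x = L · d:
  x_0 = 1.1567·98 + 0.0743·55 + 0.1091·93 + 0.1769·10 + 0.1633·24 + 0.1934·5 + 0.1464·85 = 146.6831
  x_1 = 0.0462·98 + 1.0958·55 + 0.1046·93 + 0.0485·10 + 0.1301·24 + 0.0912·5 + 0.0746·85 = 84.9190
  x_2 = 0.0686·98 + 0.0696·55 + 1.0996·93 + 0.1606·10 + 0.1541·24 + 0.0695·5 + 0.1298·85 = 129.4995
  x_3 = 0.0895·98 + 0.0772·55 + 0.1679·93 + 1.1333·10 + 0.0737·24 + 0.1660·5 + 0.0752·85 = 48.9533
  x_4 = 0.0430·98 + 0.0388·55 + 0.1560·93 + 0.0620·10 + 1.0833·24 + 0.1324·5 + 0.1158·85 = 57.9830
  x_5 = 0.0961·98 + 0.1228·55 + 0.1713·93 + 0.1791·10 + 0.1221·24 + 1.1493·5 + 0.1026·85 = 51.2929
  x_6 = 0.1526·98 + 0.0756·55 + 0.1200·93 + 0.1520·10 + 0.1040·24 + 0.1440·5 + 1.0582·85 = 124.9598
Output multipliers (column sums of L):
  Mining: 1.6527
  Textiles: 1.5541
  Chemicals: 1.9284
  Transport: 1.9124
  Agriculture: 1.8306
  Services: 1.9458
  Energy: 1.7026

Services (1.9458)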